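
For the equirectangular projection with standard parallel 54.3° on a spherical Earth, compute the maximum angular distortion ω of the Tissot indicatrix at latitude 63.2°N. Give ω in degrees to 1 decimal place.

14.7°

The equidistant cylindrical projection with φ₀ = 54.3° has h = 1 (meridians true) and k = cos φ₀ / cos φ along parallels.
At 63.2°: h = 1.000, k = 1.294; principal scales a = 1.294, b = 1.000.
sin(ω/2) = (a − b)/(a + b) = 0.2942/2.294 = 0.1282, so ω = 2 arcsin(0.1282) ≈ 14.7°.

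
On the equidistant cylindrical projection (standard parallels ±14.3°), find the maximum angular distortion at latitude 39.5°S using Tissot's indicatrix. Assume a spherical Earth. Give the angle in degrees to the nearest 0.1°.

13.0°

With standard parallel φ₀ = 14.3°, the equirectangular projection gives x = Rλ cos φ₀, y = Rφ, so h = 1 and k = cos 14.3° / cos φ.
At 39.5°: h = 1.000, k = 1.256; principal scales a = 1.256, b = 1.000.
sin(ω/2) = (a − b)/(a + b) = 0.2558/2.256 = 0.1134, so ω = 2 arcsin(0.1134) ≈ 13.0°.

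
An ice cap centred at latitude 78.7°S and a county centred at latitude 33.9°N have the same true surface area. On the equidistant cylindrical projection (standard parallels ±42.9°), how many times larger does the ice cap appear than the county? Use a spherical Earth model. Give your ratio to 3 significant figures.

The equidistant cylindrical projection with φ₀ = 42.9° has h = 1 (meridians true) and k = cos φ₀ / cos φ along parallels.
Areal scale at 78.7°: h·k = 1.000 × 3.738 = 3.738.
Areal scale at 33.9°: h·k = 1.000 × 0.8826 = 0.8826.
Ratio = 3.738/0.8826 ≈ 4.24.

4.24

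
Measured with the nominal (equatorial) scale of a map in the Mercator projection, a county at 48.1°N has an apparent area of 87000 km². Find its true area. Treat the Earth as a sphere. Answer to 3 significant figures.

Mercator is conformal, so the point scale is isotropic: h = k = sec φ = 1/cos φ.
Areal scale = k² = sec²φ = 1/cos²(48.1°) = 1/0.6678² = 2.242.
True area = apparent / (areal scale) = 87000 / 2.242 ≈ 38800 km².

38800 km²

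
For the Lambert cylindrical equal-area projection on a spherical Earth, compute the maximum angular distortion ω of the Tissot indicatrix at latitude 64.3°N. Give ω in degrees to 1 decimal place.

The Lambert cylindrical equal-area projection is the cylindrical equal-area projection with its standard parallel at the equator (φ₀ = 0). For cylindrical equal-area with standard parallel φ₀, h = cos φ / cos φ₀ and k = cos φ₀ / cos φ, so h·k = 1.
At 64.3°: h = 0.4337, k = 2.306; principal scales a = 2.306, b = 0.4337.
sin(ω/2) = (a − b)/(a + b) = 1.872/2.740 = 0.6834, so ω = 2 arcsin(0.6834) ≈ 86.2°.

86.2°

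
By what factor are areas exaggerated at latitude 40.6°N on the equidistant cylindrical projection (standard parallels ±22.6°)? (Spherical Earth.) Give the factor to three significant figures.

In the equirectangular projection with standard parallel φ₀ = 22.6° (x = Rλ cos φ₀, y = Rφ), meridians are true-scale (h = 1) and the parallel scale is k = cos φ₀ / cos φ.
Areal scale = h·k = 1 × cos φ₀ / cos φ; at 40.6°, h = 1.000, k = 1.216, so h·k = 1.216.

1.22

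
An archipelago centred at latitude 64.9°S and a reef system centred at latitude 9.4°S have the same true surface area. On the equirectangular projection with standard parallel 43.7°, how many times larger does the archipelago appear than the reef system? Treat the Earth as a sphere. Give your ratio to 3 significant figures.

2.33

With standard parallel φ₀ = 43.7°, the equirectangular projection gives x = Rλ cos φ₀, y = Rφ, so h = 1 and k = cos 43.7° / cos φ.
Areal scale at 64.9°: h·k = 1.000 × 1.704 = 1.704.
Areal scale at 9.4°: h·k = 1.000 × 0.7328 = 0.7328.
Ratio = 1.704/0.7328 ≈ 2.33.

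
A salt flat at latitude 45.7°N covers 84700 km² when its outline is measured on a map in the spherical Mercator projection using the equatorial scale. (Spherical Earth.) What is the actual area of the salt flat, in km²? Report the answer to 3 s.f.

41300 km²

Mercator is conformal, so the point scale is isotropic: h = k = sec φ = 1/cos φ.
Areal scale = k² = sec²φ = 1/cos²(45.7°) = 1/0.6984² = 2.050.
True area = apparent / (areal scale) = 84700 / 2.050 ≈ 41300 km².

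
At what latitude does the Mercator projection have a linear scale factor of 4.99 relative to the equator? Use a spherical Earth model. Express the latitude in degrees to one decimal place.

78.4°

Mercator scale is k = sec φ = 1/cos φ.
1/cos φ = 4.99  ⇒  cos φ = 0.2004  ⇒  φ = arccos(0.2004) ≈ 78.4°.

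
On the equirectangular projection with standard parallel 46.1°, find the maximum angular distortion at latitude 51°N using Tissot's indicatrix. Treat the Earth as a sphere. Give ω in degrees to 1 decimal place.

5.6°

With standard parallel φ₀ = 46.1°, the equirectangular projection gives x = Rλ cos φ₀, y = Rφ, so h = 1 and k = cos 46.1° / cos φ.
At 51°: h = 1.000, k = 1.102; principal scales a = 1.102, b = 1.000.
sin(ω/2) = (a − b)/(a + b) = 0.1018/2.102 = 0.04845, so ω = 2 arcsin(0.04845) ≈ 5.6°.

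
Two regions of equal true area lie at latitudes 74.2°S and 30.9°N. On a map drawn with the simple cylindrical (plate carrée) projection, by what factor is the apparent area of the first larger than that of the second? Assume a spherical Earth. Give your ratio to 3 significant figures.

In the plate carrée (x = Rλ, y = Rφ), meridians are true-scale (h = 1) and parallels are stretched by k = sec φ.
Areal scale at 74.2°: h·k = 1.000 × 3.673 = 3.673.
Areal scale at 30.9°: h·k = 1.000 × 1.165 = 1.165.
Ratio = 3.673/1.165 ≈ 3.15.

3.15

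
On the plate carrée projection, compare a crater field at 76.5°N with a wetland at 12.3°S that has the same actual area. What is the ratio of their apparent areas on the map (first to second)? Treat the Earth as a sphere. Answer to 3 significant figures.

For the equirectangular projection with φ₀ = 0 (plate carrée), h = 1 along meridians and k = sec φ along parallels.
Areal scale at 76.5°: h·k = 1.000 × 4.284 = 4.284.
Areal scale at 12.3°: h·k = 1.000 × 1.023 = 1.023.
Ratio = 4.284/1.023 ≈ 4.19.

4.19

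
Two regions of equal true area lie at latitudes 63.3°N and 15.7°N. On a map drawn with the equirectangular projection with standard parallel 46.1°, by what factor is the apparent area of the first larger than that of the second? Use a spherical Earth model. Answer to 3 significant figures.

In the equirectangular projection with standard parallel φ₀ = 46.1° (x = Rλ cos φ₀, y = Rφ), meridians are true-scale (h = 1) and the parallel scale is k = cos φ₀ / cos φ.
Areal scale at 63.3°: h·k = 1.000 × 1.543 = 1.543.
Areal scale at 15.7°: h·k = 1.000 × 0.7203 = 0.7203.
Ratio = 1.543/0.7203 ≈ 2.14.

2.14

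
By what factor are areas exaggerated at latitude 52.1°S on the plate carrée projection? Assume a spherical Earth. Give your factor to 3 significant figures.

Plate carrée maps x = Rλ, y = Rφ. The meridian scale is h = 1 and the parallel scale is k = 1/cos φ = sec φ.
Areal scale = h·k = 1 × sec φ; at 52.1°, h = 1.000, k = 1.628, so h·k = 1.628.

1.63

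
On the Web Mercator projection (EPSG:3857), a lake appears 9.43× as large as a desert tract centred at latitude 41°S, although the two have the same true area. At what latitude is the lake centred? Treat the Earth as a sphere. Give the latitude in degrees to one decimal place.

75.8°

For equal true areas on Mercator, apparent areas scale as sec²φ, so the ratio is cos²φ₂ / cos²φ₁.
cos²φ₂ / cos²φ₁ = 9.43  ⇒  cos φ₁ = cos 41° / √9.43 = 0.7547/3.071 = 0.2458.
φ₁ = arccos(0.2458) ≈ 75.8°.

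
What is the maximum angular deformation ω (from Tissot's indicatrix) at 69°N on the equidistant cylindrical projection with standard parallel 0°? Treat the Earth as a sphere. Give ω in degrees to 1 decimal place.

Plate carrée maps x = Rλ, y = Rφ. The meridian scale is h = 1 and the parallel scale is k = 1/cos φ = sec φ.
At 69°: h = 1.000, k = 2.790; principal scales a = 2.790, b = 1.000.
sin(ω/2) = (a − b)/(a + b) = 1.790/3.790 = 0.4724, so ω = 2 arcsin(0.4724) ≈ 56.4°.

56.4°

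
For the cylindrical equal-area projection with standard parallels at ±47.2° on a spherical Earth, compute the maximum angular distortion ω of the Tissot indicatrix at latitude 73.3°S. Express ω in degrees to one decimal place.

88.3°

A cylindrical equal-area projection with standard parallel φ₀ has meridian scale h = cos φ / cos φ₀ and parallel scale k = cos φ₀ / cos φ (so areas are preserved, h·k = 1).
At 73.3°: h = 0.4229, k = 2.364; principal scales a = 2.364, b = 0.4229.
sin(ω/2) = (a − b)/(a + b) = 1.941/2.787 = 0.6965, so ω = 2 arcsin(0.6965) ≈ 88.3°.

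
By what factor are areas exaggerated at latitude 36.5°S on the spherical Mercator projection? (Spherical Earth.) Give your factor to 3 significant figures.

1.55

The Mercator projection is conformal; its linear scale factor is the same in every direction and equals sec φ = 1/cos φ.
Areal scale = k² = sec²φ = 1/cos²(36.5°) = 1/0.8039² = 1.548.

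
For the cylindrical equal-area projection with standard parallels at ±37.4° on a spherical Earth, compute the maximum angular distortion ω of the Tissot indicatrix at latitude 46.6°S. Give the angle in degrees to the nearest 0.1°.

Cylindrical equal-area (φ₀ = 37.4°): h = cos φ / cos 37.4° along meridians, k = cos 37.4° / cos φ along parallels; h·k = 1.
At 46.6°: h = 0.8649, k = 1.156; principal scales a = 1.156, b = 0.8649.
sin(ω/2) = (a − b)/(a + b) = 0.2913/2.021 = 0.1441, so ω = 2 arcsin(0.1441) ≈ 16.6°.

16.6°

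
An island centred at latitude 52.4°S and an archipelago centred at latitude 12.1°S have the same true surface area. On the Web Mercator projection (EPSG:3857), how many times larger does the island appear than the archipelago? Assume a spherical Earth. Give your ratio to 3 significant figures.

Mercator areal scale is sec²φ.
At 52.4°: sec²(52.4°) = 1/0.6101² = 2.686.
At 12.1°: sec²(12.1°) = 1/0.9778² = 1.046.
Ratio = 2.686/1.046 = cos²(12.1°)/cos²(52.4°) ≈ 2.57.

2.57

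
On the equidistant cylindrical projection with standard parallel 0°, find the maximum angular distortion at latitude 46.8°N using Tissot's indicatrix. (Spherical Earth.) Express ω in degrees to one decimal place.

For the equirectangular projection with φ₀ = 0 (plate carrée), h = 1 along meridians and k = sec φ along parallels.
At 46.8°: h = 1.000, k = 1.461; principal scales a = 1.461, b = 1.000.
sin(ω/2) = (a − b)/(a + b) = 0.4608/2.461 = 0.1873, so ω = 2 arcsin(0.1873) ≈ 21.6°.

21.6°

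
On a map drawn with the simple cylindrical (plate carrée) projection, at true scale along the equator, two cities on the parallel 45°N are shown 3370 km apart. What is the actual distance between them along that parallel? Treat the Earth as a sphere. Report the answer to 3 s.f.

For the equirectangular projection with φ₀ = 0 (plate carrée), h = 1 along meridians and k = sec φ along parallels.
Along the parallel at 45°, map distances are exaggerated by k = sec 45° = 1.414.
True distance = 3370 / 1.414 = 3370 × cos 45° ≈ 2380 km.

2380 km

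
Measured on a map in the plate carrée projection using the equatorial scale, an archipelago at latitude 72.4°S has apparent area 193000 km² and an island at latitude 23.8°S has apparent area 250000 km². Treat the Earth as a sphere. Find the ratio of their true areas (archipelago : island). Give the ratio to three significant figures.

Plate carrée has h = 1 and k = sec φ, giving areal scale sec φ; true area = (apparent area) · cos φ.
True area of archipelago: 193000 × cos(72.4°) = 193000 × 0.3024 = 58360 km².
True area of island: 250000 × cos(23.8°) = 250000 × 0.9150 = 228700 km².
Ratio = 58360 / 228700 ≈ 0.255.

0.255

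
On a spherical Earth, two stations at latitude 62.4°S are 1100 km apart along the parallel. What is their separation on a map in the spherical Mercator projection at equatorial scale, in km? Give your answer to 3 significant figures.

2370 km

For Mercator, h = k = sec φ (a conformal cylindrical projection has a single point scale, 1/cos φ).
Along the parallel, k = sec 62.4° = 1/0.4633 = 2.158.
Map distance = 1100 × 2.158 ≈ 2370 km.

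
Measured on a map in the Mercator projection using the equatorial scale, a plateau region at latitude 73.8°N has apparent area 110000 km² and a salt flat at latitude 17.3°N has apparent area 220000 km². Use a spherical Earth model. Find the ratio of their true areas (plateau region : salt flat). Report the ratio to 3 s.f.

Mercator's areal exaggeration is sec²φ; hence true area = (apparent area) · cos²φ.
True area of plateau region: 110000 × cos²(73.8°) = 110000 × 0.07784 = 8562 km².
True area of salt flat: 220000 × cos²(17.3°) = 220000 × 0.9116 = 200500 km².
Ratio = 8562 / 200500 ≈ 0.0427.

0.0427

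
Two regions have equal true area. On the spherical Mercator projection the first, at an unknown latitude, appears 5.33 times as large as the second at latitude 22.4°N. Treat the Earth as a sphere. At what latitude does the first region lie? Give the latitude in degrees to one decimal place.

66.4°

On Mercator, (apparent₁)/(apparent₂) = sec²φ₁ / sec²φ₂ when true areas are equal.
cos²φ₂ / cos²φ₁ = 5.33  ⇒  cos φ₁ = cos 22.4° / √5.33 = 0.9245/2.309 = 0.4005.
φ₁ = arccos(0.4005) ≈ 66.4°.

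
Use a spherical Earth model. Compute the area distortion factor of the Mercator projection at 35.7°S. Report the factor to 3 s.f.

1.52

For Mercator, h = k = sec φ (a conformal cylindrical projection has a single point scale, 1/cos φ).
Areal scale = k² = sec²φ = 1/cos²(35.7°) = 1/0.8121² = 1.516.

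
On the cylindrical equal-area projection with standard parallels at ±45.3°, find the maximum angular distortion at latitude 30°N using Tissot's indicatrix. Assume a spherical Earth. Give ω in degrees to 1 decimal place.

23.7°

Cylindrical equal-area (φ₀ = 45.3°): h = cos φ / cos 45.3° along meridians, k = cos 45.3° / cos φ along parallels; h·k = 1.
At 30°: h = 1.231, k = 0.8122; principal scales a = 1.231, b = 0.8122.
sin(ω/2) = (a − b)/(a + b) = 0.4190/2.043 = 0.2050, so ω = 2 arcsin(0.2050) ≈ 23.7°.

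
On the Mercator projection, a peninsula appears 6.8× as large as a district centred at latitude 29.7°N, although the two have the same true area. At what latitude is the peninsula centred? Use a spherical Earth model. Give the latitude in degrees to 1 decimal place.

On Mercator, (apparent₁)/(apparent₂) = sec²φ₁ / sec²φ₂ when true areas are equal.
cos²φ₂ / cos²φ₁ = 6.8  ⇒  cos φ₁ = cos 29.7° / √6.8 = 0.8686/2.608 = 0.3331.
φ₁ = arccos(0.3331) ≈ 70.5°.

70.5°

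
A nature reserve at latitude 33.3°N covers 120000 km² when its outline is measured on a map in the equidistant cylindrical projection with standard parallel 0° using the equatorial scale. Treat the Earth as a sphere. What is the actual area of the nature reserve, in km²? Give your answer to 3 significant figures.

100000 km²

Plate carrée maps x = Rλ, y = Rφ. The meridian scale is h = 1 and the parallel scale is k = 1/cos φ = sec φ.
Areal scale = h·k = 1 × sec φ; at 33.3°, h = 1.000, k = 1.196, so h·k = 1.196.
True area = apparent / (areal scale) = 120000 / 1.196 ≈ 100000 km².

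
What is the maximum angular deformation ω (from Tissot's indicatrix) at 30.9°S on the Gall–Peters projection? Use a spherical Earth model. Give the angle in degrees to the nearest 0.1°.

The Gall–Peters projection is cylindrical equal-area with φ₀ = 45°. A cylindrical equal-area projection with standard parallel φ₀ has meridian scale h = cos φ / cos φ₀ and parallel scale k = cos φ₀ / cos φ (so areas are preserved, h·k = 1).
At 30.9°: h = 1.213, k = 0.8241; principal scales a = 1.213, b = 0.8241.
sin(ω/2) = (a − b)/(a + b) = 0.3894/2.038 = 0.1911, so ω = 2 arcsin(0.1911) ≈ 22.0°.

22.0°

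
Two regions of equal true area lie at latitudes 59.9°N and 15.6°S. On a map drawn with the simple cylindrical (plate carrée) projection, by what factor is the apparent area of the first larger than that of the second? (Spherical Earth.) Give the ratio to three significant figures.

For the equirectangular projection with φ₀ = 0 (plate carrée), h = 1 along meridians and k = sec φ along parallels.
Areal scale at 59.9°: h·k = 1.000 × 1.994 = 1.994.
Areal scale at 15.6°: h·k = 1.000 × 1.038 = 1.038.
Ratio = 1.994/1.038 ≈ 1.92.

1.92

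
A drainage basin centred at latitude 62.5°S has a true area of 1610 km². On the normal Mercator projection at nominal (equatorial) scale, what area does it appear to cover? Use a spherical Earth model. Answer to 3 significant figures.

7550 km²

For Mercator, h = k = sec φ (a conformal cylindrical projection has a single point scale, 1/cos φ).
Areal scale = k² = sec²φ = 1/cos²(62.5°) = 1/0.4617² = 4.690.
Apparent area = 1610 × 4.690 ≈ 7550 km².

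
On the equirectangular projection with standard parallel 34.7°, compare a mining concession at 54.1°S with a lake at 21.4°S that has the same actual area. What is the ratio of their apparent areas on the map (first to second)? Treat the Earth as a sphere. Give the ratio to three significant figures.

1.59

With standard parallel φ₀ = 34.7°, the equirectangular projection gives x = Rλ cos φ₀, y = Rφ, so h = 1 and k = cos 34.7° / cos φ.
Areal scale at 54.1°: h·k = 1.000 × 1.402 = 1.402.
Areal scale at 21.4°: h·k = 1.000 × 0.8830 = 0.8830.
Ratio = 1.402/0.8830 ≈ 1.59.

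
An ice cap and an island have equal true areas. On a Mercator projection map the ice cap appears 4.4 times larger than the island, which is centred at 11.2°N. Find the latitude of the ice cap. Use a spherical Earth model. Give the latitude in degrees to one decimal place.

62.1°

Mercator areal scale is sec²φ, so apparent-area ratio = sec²φ₁ / sec²φ₂ = cos²φ₂ / cos²φ₁.
cos²φ₂ / cos²φ₁ = 4.4  ⇒  cos φ₁ = cos 11.2° / √4.4 = 0.9810/2.098 = 0.4677.
φ₁ = arccos(0.4677) ≈ 62.1°.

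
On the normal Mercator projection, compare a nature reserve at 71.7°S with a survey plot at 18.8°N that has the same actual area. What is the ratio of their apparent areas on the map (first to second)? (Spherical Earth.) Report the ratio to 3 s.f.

Mercator areal scale is sec²φ.
At 71.7°: sec²(71.7°) = 1/0.3140² = 10.14.
At 18.8°: sec²(18.8°) = 1/0.9466² = 1.116.
Ratio = 10.14/1.116 = cos²(18.8°)/cos²(71.7°) ≈ 9.09.

9.09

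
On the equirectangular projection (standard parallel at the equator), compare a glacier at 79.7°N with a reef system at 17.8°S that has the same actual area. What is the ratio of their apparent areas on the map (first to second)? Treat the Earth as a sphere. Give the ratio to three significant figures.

In the plate carrée (x = Rλ, y = Rφ), meridians are true-scale (h = 1) and parallels are stretched by k = sec φ.
Areal scale at 79.7°: h·k = 1.000 × 5.593 = 5.593.
Areal scale at 17.8°: h·k = 1.000 × 1.050 = 1.050.
Ratio = 5.593/1.050 ≈ 5.33.

5.33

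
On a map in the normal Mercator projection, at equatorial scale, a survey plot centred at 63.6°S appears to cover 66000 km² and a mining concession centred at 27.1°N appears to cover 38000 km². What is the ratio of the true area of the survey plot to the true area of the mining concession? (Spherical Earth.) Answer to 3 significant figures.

0.433

Since Mercator area scale is 1/cos²φ, the true area equals the apparent area multiplied by cos²φ.
True area of survey plot: 66000 × cos²(63.6°) = 66000 × 0.1977 = 13050 km².
True area of mining concession: 38000 × cos²(27.1°) = 38000 × 0.7925 = 30110 km².
Ratio = 13050 / 30110 ≈ 0.433.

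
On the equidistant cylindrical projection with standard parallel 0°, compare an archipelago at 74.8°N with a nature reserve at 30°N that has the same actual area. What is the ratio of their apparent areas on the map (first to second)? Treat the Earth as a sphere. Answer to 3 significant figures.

3.30

In the plate carrée (x = Rλ, y = Rφ), meridians are true-scale (h = 1) and parallels are stretched by k = sec φ.
Areal scale at 74.8°: h·k = 1.000 × 3.814 = 3.814.
Areal scale at 30°: h·k = 1.000 × 1.155 = 1.155.
Ratio = 3.814/1.155 ≈ 3.30.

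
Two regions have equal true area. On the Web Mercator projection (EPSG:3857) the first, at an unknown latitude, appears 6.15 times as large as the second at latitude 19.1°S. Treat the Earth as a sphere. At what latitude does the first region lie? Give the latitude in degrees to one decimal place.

67.6°

On Mercator, (apparent₁)/(apparent₂) = sec²φ₁ / sec²φ₂ when true areas are equal.
cos²φ₂ / cos²φ₁ = 6.15  ⇒  cos φ₁ = cos 19.1° / √6.15 = 0.9449/2.480 = 0.3810.
φ₁ = arccos(0.3810) ≈ 67.6°.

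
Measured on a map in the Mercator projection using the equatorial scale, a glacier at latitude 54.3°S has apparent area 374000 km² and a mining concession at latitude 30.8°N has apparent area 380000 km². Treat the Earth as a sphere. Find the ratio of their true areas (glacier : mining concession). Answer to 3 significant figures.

0.454

On Mercator the areal scale is sec²φ, so true area = apparent × cos²φ.
True area of glacier: 374000 × cos²(54.3°) = 374000 × 0.3405 = 127400 km².
True area of mining concession: 380000 × cos²(30.8°) = 380000 × 0.7378 = 280400 km².
Ratio = 127400 / 280400 ≈ 0.454.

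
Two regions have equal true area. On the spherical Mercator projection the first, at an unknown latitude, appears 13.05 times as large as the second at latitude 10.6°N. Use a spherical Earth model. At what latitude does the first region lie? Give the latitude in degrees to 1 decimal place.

74.2°

For equal true areas on Mercator, apparent areas scale as sec²φ, so the ratio is cos²φ₂ / cos²φ₁.
cos²φ₂ / cos²φ₁ = 13.05  ⇒  cos φ₁ = cos 10.6° / √13.05 = 0.9829/3.612 = 0.2721.
φ₁ = arccos(0.2721) ≈ 74.2°.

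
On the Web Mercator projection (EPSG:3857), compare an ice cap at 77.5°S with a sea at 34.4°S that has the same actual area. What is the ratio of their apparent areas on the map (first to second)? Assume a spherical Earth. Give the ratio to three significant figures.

Mercator is conformal with k = sec φ, so areal scale = k² = sec²φ.
At 77.5°: sec²(77.5°) = 1/0.2164² = 21.35.
At 34.4°: sec²(34.4°) = 1/0.8251² = 1.469.
Ratio = 21.35/1.469 = cos²(34.4°)/cos²(77.5°) ≈ 14.5.

14.5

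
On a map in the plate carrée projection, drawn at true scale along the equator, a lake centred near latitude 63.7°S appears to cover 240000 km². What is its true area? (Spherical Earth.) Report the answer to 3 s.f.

106000 km²

In the plate carrée (x = Rλ, y = Rφ), meridians are true-scale (h = 1) and parallels are stretched by k = sec φ.
Areal scale = h·k = 1 × sec φ; at 63.7°, h = 1.000, k = 2.257, so h·k = 2.257.
True area = apparent / (areal scale) = 240000 / 2.257 ≈ 106000 km².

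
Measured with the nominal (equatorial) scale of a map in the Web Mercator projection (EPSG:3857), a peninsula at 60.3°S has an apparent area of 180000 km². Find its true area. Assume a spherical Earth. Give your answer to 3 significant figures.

44200 km²

The Mercator projection is conformal; its linear scale factor is the same in every direction and equals sec φ = 1/cos φ.
Areal scale = k² = sec²φ = 1/cos²(60.3°) = 1/0.4955² = 4.074.
True area = apparent / (areal scale) = 180000 / 4.074 ≈ 44200 km².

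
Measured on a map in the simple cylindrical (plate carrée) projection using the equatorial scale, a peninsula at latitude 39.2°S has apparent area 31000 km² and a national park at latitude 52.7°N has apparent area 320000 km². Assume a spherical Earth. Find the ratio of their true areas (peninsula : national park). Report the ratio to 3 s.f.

0.124

On the plate carrée, areal scale = h·k = 1 × sec φ, so true area = apparent × cos φ.
True area of peninsula: 31000 × cos(39.2°) = 31000 × 0.7749 = 24020 km².
True area of national park: 320000 × cos(52.7°) = 320000 × 0.6060 = 193900 km².
Ratio = 24020 / 193900 ≈ 0.124.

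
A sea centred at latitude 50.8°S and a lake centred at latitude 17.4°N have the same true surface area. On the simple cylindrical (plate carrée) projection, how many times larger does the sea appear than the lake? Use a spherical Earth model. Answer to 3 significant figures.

Plate carrée maps x = Rλ, y = Rφ. The meridian scale is h = 1 and the parallel scale is k = 1/cos φ = sec φ.
Areal scale at 50.8°: h·k = 1.000 × 1.582 = 1.582.
Areal scale at 17.4°: h·k = 1.000 × 1.048 = 1.048.
Ratio = 1.582/1.048 ≈ 1.51.

1.51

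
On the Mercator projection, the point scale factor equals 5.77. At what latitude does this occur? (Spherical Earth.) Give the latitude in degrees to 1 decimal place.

80.0°

Mercator scale is k = sec φ = 1/cos φ.
1/cos φ = 5.77  ⇒  cos φ = 0.1733  ⇒  φ = arccos(0.1733) ≈ 80.0°.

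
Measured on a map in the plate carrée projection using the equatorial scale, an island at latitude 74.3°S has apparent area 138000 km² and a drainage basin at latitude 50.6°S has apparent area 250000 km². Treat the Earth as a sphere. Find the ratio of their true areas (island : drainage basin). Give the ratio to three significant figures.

0.235

Plate carrée has h = 1 and k = sec φ, giving areal scale sec φ; true area = (apparent area) · cos φ.
True area of island: 138000 × cos(74.3°) = 138000 × 0.2706 = 37340 km².
True area of drainage basin: 250000 × cos(50.6°) = 250000 × 0.6347 = 158700 km².
Ratio = 37340 / 158700 ≈ 0.235.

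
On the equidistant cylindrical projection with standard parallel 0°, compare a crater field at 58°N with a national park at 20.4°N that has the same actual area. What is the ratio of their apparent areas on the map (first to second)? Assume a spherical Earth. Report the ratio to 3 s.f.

For the equirectangular projection with φ₀ = 0 (plate carrée), h = 1 along meridians and k = sec φ along parallels.
Areal scale at 58°: h·k = 1.000 × 1.887 = 1.887.
Areal scale at 20.4°: h·k = 1.000 × 1.067 = 1.067.
Ratio = 1.887/1.067 ≈ 1.77.

1.77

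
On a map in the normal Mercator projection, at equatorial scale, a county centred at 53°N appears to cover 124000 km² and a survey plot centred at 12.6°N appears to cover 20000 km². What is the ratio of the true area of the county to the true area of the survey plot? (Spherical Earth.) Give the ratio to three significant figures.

2.36

On Mercator the areal scale is sec²φ, so true area = apparent × cos²φ.
True area of county: 124000 × cos²(53°) = 124000 × 0.3622 = 44910 km².
True area of survey plot: 20000 × cos²(12.6°) = 20000 × 0.9524 = 19050 km².
Ratio = 44910 / 19050 ≈ 2.36.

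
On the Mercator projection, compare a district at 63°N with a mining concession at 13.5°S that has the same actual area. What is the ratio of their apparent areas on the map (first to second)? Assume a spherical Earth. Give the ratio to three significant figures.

4.59

Mercator is conformal with k = sec φ, so areal scale = k² = sec²φ.
At 63°: sec²(63°) = 1/0.4540² = 4.852.
At 13.5°: sec²(13.5°) = 1/0.9724² = 1.058.
Ratio = 4.852/1.058 = cos²(13.5°)/cos²(63°) ≈ 4.59.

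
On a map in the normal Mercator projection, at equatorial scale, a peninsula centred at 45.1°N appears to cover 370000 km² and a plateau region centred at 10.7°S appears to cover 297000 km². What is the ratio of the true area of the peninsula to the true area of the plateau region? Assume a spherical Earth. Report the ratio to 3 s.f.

Since Mercator area scale is 1/cos²φ, the true area equals the apparent area multiplied by cos²φ.
True area of peninsula: 370000 × cos²(45.1°) = 370000 × 0.4983 = 184400 km².
True area of plateau region: 297000 × cos²(10.7°) = 297000 × 0.9655 = 286800 km².
Ratio = 184400 / 286800 ≈ 0.643.

0.643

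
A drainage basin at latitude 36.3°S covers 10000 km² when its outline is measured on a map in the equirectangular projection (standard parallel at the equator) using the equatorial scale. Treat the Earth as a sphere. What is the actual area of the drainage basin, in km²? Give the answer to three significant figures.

In the plate carrée (x = Rλ, y = Rφ), meridians are true-scale (h = 1) and parallels are stretched by k = sec φ.
Areal scale = h·k = 1 × sec φ; at 36.3°, h = 1.000, k = 1.241, so h·k = 1.241.
True area = apparent / (areal scale) = 10000 / 1.241 ≈ 8060 km².

8060 km²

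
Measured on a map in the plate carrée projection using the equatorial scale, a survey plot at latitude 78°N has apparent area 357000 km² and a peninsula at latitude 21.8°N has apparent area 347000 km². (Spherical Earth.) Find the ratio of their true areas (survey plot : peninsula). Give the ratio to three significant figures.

On the plate carrée, areal scale = h·k = 1 × sec φ, so true area = apparent × cos φ.
True area of survey plot: 357000 × cos(78°) = 357000 × 0.2079 = 74220 km².
True area of peninsula: 347000 × cos(21.8°) = 347000 × 0.9285 = 322200 km².
Ratio = 74220 / 322200 ≈ 0.230.

0.230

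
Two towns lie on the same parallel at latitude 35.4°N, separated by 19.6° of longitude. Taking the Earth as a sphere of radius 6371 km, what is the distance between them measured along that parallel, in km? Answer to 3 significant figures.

1780 km

Arc length along a parallel = R cos φ · Δλ (with Δλ in radians).
= 6371 × cos 35.4° × (19.6° × π/180) = 6371 × 0.8151 × 0.3421 ≈ 1780 km.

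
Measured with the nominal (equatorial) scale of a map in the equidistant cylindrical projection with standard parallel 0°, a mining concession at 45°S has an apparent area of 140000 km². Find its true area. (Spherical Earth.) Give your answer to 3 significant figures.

99000 km²

Plate carrée maps x = Rλ, y = Rφ. The meridian scale is h = 1 and the parallel scale is k = 1/cos φ = sec φ.
Areal scale = h·k = 1 × sec φ; at 45°, h = 1.000, k = 1.414, so h·k = 1.414.
True area = apparent / (areal scale) = 140000 / 1.414 ≈ 99000 km².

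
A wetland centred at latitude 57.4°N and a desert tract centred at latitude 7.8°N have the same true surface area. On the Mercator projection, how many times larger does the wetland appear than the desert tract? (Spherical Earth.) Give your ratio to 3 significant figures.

Mercator is conformal with k = sec φ, so areal scale = k² = sec²φ.
At 57.4°: sec²(57.4°) = 1/0.5388² = 3.445.
At 7.8°: sec²(7.8°) = 1/0.9907² = 1.019.
Ratio = 3.445/1.019 = cos²(7.8°)/cos²(57.4°) ≈ 3.38.

3.38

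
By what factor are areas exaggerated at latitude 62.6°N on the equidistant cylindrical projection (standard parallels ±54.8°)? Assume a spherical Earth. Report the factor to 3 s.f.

1.25

The equidistant cylindrical projection with φ₀ = 54.8° has h = 1 (meridians true) and k = cos φ₀ / cos φ along parallels.
Areal scale = h·k = 1 × cos φ₀ / cos φ; at 62.6°, h = 1.000, k = 1.253, so h·k = 1.253.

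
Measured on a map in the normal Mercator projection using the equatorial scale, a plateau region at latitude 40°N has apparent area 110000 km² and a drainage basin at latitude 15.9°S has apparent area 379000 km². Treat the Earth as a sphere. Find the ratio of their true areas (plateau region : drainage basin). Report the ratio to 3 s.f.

0.184

Since Mercator area scale is 1/cos²φ, the true area equals the apparent area multiplied by cos²φ.
True area of plateau region: 110000 × cos²(40°) = 110000 × 0.5868 = 64550 km².
True area of drainage basin: 379000 × cos²(15.9°) = 379000 × 0.9249 = 350600 km².
Ratio = 64550 / 350600 ≈ 0.184.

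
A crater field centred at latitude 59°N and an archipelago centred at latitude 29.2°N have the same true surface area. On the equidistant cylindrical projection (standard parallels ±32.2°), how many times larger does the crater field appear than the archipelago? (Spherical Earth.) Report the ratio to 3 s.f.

In the equirectangular projection with standard parallel φ₀ = 32.2° (x = Rλ cos φ₀, y = Rφ), meridians are true-scale (h = 1) and the parallel scale is k = cos φ₀ / cos φ.
Areal scale at 59°: h·k = 1.000 × 1.643 = 1.643.
Areal scale at 29.2°: h·k = 1.000 × 0.9694 = 0.9694.
Ratio = 1.643/0.9694 ≈ 1.69.

1.69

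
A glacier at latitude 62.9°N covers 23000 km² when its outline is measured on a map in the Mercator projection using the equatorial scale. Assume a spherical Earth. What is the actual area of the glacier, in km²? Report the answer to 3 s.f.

The Mercator projection is conformal; its linear scale factor is the same in every direction and equals sec φ = 1/cos φ.
Areal scale = k² = sec²φ = 1/cos²(62.9°) = 1/0.4555² = 4.819.
True area = apparent / (areal scale) = 23000 / 4.819 ≈ 4770 km².

4770 km²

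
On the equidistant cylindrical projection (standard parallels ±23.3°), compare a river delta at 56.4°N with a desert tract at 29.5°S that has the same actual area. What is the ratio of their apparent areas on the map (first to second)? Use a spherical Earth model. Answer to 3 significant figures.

The equidistant cylindrical projection with φ₀ = 23.3° has h = 1 (meridians true) and k = cos φ₀ / cos φ along parallels.
Areal scale at 56.4°: h·k = 1.000 × 1.660 = 1.660.
Areal scale at 29.5°: h·k = 1.000 × 1.055 = 1.055.
Ratio = 1.660/1.055 ≈ 1.57.

1.57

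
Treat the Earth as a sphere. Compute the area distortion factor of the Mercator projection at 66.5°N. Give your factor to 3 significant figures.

6.29

Mercator is conformal, so the point scale is isotropic: h = k = sec φ = 1/cos φ.
Areal scale = k² = sec²φ = 1/cos²(66.5°) = 1/0.3987² = 6.289.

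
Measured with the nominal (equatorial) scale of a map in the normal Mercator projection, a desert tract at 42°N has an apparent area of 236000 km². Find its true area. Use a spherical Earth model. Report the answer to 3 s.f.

130000 km²

The Mercator projection is conformal; its linear scale factor is the same in every direction and equals sec φ = 1/cos φ.
Areal scale = k² = sec²φ = 1/cos²(42°) = 1/0.7431² = 1.811.
True area = apparent / (areal scale) = 236000 / 1.811 ≈ 130000 km².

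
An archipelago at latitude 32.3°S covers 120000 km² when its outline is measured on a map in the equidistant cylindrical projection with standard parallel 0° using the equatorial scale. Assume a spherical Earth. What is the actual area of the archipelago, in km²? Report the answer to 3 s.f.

101000 km²

For the equirectangular projection with φ₀ = 0 (plate carrée), h = 1 along meridians and k = sec φ along parallels.
Areal scale = h·k = 1 × sec φ; at 32.3°, h = 1.000, k = 1.183, so h·k = 1.183.
True area = apparent / (areal scale) = 120000 / 1.183 ≈ 101000 km².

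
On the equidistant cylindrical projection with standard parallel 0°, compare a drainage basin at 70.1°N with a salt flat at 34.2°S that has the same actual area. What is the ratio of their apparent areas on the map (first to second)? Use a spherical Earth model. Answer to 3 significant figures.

For the equirectangular projection with φ₀ = 0 (plate carrée), h = 1 along meridians and k = sec φ along parallels.
Areal scale at 70.1°: h·k = 1.000 × 2.938 = 2.938.
Areal scale at 34.2°: h·k = 1.000 × 1.209 = 1.209.
Ratio = 2.938/1.209 ≈ 2.43.

2.43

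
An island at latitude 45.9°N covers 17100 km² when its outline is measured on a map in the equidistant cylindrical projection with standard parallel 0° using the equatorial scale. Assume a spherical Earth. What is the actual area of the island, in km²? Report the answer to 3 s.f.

11900 km²

Plate carrée maps x = Rλ, y = Rφ. The meridian scale is h = 1 and the parallel scale is k = 1/cos φ = sec φ.
Areal scale = h·k = 1 × sec φ; at 45.9°, h = 1.000, k = 1.437, so h·k = 1.437.
True area = apparent / (areal scale) = 17100 / 1.437 ≈ 11900 km².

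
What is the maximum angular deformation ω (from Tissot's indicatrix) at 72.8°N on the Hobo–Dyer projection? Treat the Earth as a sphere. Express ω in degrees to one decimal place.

98.2°

Hobo–Dyer is a cylindrical equal-area projection with standard parallels at ±37.5°. A cylindrical equal-area projection with standard parallel φ₀ has meridian scale h = cos φ / cos φ₀ and parallel scale k = cos φ₀ / cos φ (so areas are preserved, h·k = 1).
At 72.8°: h = 0.3727, k = 2.683; principal scales a = 2.683, b = 0.3727.
sin(ω/2) = (a − b)/(a + b) = 2.310/3.056 = 0.7560, so ω = 2 arcsin(0.7560) ≈ 98.2°.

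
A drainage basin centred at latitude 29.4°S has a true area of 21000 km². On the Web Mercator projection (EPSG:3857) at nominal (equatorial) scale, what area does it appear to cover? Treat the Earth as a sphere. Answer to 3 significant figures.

27700 km²

Mercator is conformal, so the point scale is isotropic: h = k = sec φ = 1/cos φ.
Areal scale = k² = sec²φ = 1/cos²(29.4°) = 1/0.8712² = 1.317.
Apparent area = 21000 × 1.317 ≈ 27700 km².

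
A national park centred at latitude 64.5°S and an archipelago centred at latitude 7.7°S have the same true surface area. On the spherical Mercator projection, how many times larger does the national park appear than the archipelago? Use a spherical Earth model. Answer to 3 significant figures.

On Mercator, area is exaggerated by sec²φ = 1/cos²φ.
At 64.5°: sec²(64.5°) = 1/0.4305² = 5.395.
At 7.7°: sec²(7.7°) = 1/0.9910² = 1.018.
Ratio = 5.395/1.018 = cos²(7.7°)/cos²(64.5°) ≈ 5.30.

5.30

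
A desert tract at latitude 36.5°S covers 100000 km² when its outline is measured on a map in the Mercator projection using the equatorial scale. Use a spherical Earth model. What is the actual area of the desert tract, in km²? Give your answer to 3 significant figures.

64600 km²

The Mercator projection is conformal; its linear scale factor is the same in every direction and equals sec φ = 1/cos φ.
Areal scale = k² = sec²φ = 1/cos²(36.5°) = 1/0.8039² = 1.548.
True area = apparent / (areal scale) = 100000 / 1.548 ≈ 64600 km².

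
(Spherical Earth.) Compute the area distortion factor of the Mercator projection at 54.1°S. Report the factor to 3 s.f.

2.91

Mercator is conformal, so the point scale is isotropic: h = k = sec φ = 1/cos φ.
Areal scale = k² = sec²φ = 1/cos²(54.1°) = 1/0.5864² = 2.908.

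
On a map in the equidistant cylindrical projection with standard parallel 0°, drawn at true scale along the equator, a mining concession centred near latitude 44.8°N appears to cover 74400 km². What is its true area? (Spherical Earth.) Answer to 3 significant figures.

For the equirectangular projection with φ₀ = 0 (plate carrée), h = 1 along meridians and k = sec φ along parallels.
Areal scale = h·k = 1 × sec φ; at 44.8°, h = 1.000, k = 1.409, so h·k = 1.409.
True area = apparent / (areal scale) = 74400 / 1.409 ≈ 52800 km².

52800 km²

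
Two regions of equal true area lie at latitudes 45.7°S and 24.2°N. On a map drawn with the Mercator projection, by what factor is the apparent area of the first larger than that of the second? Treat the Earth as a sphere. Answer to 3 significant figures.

1.71

Mercator areal scale is sec²φ.
At 45.7°: sec²(45.7°) = 1/0.6984² = 2.050.
At 24.2°: sec²(24.2°) = 1/0.9121² = 1.202.
Ratio = 2.050/1.202 = cos²(24.2°)/cos²(45.7°) ≈ 1.71.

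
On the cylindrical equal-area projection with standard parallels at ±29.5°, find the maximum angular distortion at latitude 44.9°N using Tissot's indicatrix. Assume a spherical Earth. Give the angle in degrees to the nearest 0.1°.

A cylindrical equal-area projection with standard parallel φ₀ has meridian scale h = cos φ / cos φ₀ and parallel scale k = cos φ₀ / cos φ (so areas are preserved, h·k = 1).
At 44.9°: h = 0.8139, k = 1.229; principal scales a = 1.229, b = 0.8139.
sin(ω/2) = (a − b)/(a + b) = 0.4149/2.043 = 0.2031, so ω = 2 arcsin(0.2031) ≈ 23.4°.

23.4°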